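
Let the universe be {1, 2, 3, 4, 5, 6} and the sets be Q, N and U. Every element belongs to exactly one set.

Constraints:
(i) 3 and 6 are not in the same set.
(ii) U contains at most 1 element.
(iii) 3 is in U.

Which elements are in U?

From (iii): 3 ∈ U.
(i): 6 ∉ U.
(ii): U already has 1, so the rest are out.

U = {3}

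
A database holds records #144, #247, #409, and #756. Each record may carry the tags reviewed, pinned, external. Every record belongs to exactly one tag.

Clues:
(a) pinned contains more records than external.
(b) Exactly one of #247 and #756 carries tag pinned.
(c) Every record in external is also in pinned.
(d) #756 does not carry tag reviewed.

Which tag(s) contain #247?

#247: reviewed

From (d): #756 ∉ reviewed.
Suppose #247 ∉ reviewed: no assignment then satisfies all the clues, so #247 ∈ reviewed.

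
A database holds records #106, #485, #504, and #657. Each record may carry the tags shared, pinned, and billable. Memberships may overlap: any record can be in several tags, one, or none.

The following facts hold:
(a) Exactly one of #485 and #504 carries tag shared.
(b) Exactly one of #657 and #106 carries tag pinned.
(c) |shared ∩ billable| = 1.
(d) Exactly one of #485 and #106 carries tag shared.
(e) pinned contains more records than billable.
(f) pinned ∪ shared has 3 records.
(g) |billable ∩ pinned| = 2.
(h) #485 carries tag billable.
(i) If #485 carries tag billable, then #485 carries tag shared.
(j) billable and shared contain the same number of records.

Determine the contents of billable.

billable = {#485, #504}

From (h): #485 ∈ billable.
(i): #485 ∈ shared.
(a) (exactly one): #504 ∉ shared.
(d) (exactly one): #106 ∉ shared.
Suppose #106 ∈ billable: no assignment then satisfies all the clues, so #106 ∉ billable.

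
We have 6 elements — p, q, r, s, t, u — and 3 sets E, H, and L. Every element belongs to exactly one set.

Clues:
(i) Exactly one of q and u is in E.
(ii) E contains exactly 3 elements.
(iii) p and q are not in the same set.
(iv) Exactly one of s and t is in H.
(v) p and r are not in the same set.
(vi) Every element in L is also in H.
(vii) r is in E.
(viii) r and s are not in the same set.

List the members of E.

E = {q, r, t}

From (vii): r ∈ E.
(v): p ∉ E.
(viii): s ∉ E.
Suppose q ∉ E: no assignment then satisfies all the clues, so q ∈ E.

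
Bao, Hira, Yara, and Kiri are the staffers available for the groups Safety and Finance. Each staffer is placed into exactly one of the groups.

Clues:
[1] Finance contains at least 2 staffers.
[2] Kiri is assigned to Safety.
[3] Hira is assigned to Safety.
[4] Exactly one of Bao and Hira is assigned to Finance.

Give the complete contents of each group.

Safety = {Hira, Kiri}; Finance = {Bao, Yara}

From (2): Kiri ∈ Safety.
From (3): Hira ∈ Safety.
(1): only 2 candidates remain for Finance, so all are in.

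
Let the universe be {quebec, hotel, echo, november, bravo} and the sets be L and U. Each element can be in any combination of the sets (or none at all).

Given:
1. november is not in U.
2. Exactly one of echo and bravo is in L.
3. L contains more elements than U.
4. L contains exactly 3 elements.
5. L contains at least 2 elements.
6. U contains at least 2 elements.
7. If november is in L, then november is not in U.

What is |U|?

2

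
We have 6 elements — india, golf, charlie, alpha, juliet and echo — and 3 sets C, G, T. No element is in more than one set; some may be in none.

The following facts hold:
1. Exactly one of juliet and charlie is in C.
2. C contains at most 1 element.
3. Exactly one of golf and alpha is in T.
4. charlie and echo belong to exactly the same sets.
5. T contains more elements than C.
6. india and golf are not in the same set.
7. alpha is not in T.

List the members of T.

T = {charlie, echo, golf}

From (7): alpha ∉ T.
(3) (exactly one): golf ∈ T.
(6): india ∉ T.
Suppose charlie ∉ T: no assignment then satisfies all the clues, so charlie ∈ T.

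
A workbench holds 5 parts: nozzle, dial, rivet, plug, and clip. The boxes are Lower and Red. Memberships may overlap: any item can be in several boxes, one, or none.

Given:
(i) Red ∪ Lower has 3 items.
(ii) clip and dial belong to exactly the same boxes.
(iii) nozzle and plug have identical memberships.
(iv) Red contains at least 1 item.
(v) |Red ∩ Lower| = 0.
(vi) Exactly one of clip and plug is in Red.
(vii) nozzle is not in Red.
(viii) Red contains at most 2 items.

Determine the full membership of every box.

Lower = {rivet}; Red = {clip, dial}

From (vii): nozzle ∉ Red.
(iii): plug matches nozzle: plug ∉ Red.
(vi) (exactly one): clip ∈ Red.
(ii): dial matches clip: dial ∈ Red.
(viii): Red already has 2, so the rest are out.
Suppose nozzle ∈ Lower: no assignment then satisfies all the clues, so nozzle ∉ Lower.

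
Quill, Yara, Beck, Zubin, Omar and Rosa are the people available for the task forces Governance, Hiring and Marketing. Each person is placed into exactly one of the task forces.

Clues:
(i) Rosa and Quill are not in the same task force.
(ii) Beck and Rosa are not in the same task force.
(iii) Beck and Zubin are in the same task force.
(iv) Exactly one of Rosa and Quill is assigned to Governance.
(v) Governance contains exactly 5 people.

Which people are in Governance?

Governance = {Beck, Omar, Quill, Yara, Zubin}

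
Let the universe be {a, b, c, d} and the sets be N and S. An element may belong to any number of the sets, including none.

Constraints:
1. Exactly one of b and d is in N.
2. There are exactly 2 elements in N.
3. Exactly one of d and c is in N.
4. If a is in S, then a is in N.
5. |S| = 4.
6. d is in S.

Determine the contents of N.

N = {a, d}

From (6): d ∈ S.
(5): only 4 candidates remain for S, so all are in.
(4): a ∈ N.
Suppose b ∈ N: no assignment then satisfies all the clues, so b ∉ N.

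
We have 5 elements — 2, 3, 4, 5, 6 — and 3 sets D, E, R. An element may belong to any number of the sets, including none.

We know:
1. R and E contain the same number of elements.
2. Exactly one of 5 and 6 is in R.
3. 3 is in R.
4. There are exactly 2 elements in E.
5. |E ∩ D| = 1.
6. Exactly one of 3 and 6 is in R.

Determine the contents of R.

R = {3, 5}

From (3): 3 ∈ R.
(6) (exactly one): 6 ∉ R.
(2) (exactly one): 5 ∈ R.
Suppose 2 ∈ R: no assignment then satisfies all the clues, so 2 ∉ R.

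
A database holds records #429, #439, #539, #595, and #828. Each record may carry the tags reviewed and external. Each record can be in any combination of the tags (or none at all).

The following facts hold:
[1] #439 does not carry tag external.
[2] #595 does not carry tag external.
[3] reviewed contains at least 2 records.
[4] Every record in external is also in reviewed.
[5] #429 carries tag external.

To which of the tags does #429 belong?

From (1): #439 ∉ external.
From (2): #595 ∉ external.
From (5): #429 ∈ external.
(4) with #429 ∈ external: #429 ∈ reviewed.

#429: external, reviewed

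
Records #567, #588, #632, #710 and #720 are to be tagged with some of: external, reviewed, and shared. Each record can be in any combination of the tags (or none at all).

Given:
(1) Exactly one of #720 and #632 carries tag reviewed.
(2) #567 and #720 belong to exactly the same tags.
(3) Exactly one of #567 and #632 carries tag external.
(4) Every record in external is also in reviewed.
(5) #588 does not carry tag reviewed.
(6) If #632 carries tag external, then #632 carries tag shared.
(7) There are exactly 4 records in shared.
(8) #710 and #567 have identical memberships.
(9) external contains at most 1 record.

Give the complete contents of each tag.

From (5): #588 ∉ reviewed.
(4) contrapositive: #588 ∉ external.
Suppose #567 ∈ external: no assignment then satisfies all the clues, so #567 ∉ external.

external = {#632}; reviewed = {#632}; shared = {#567, #632, #710, #720}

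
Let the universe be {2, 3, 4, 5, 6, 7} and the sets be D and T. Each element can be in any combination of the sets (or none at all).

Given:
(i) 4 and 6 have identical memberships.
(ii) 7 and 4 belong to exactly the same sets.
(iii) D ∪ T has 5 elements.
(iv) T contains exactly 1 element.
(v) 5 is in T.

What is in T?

T = {5}

From (v): 5 ∈ T.
(iv): T already has 1, so the rest are out.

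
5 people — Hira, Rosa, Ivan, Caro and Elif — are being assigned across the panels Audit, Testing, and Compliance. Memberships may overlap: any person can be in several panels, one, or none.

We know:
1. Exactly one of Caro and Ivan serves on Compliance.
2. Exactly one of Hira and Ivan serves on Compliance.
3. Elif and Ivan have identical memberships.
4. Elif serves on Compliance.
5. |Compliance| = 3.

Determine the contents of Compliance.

From (4): Elif ∈ Compliance.
(3): Ivan matches Elif: Ivan ∈ Compliance.
(1) (exactly one): Caro ∉ Compliance.
(2) (exactly one): Hira ∉ Compliance.
(5): only 3 candidates remain for Compliance, so all are in.

Compliance = {Elif, Ivan, Rosa}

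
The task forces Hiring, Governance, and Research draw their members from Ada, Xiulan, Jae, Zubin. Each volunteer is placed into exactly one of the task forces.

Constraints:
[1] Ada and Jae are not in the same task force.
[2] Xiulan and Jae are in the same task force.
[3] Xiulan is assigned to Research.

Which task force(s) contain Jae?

From (3): Xiulan ∈ Research.
(2): Jae matches Xiulan: Jae ∉ Hiring.
(2): Jae matches Xiulan: Jae ∉ Governance.
(2): Jae matches Xiulan: Jae ∈ Research.
(1): Ada ∉ Research.

Jae: Research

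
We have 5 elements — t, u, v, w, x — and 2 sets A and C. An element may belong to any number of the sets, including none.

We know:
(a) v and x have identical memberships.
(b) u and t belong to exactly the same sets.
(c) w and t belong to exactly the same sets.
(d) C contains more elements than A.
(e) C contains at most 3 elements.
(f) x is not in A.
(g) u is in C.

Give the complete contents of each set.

A = {}; C = {t, u, w}

From (f): x ∉ A.
From (g): u ∈ C.
(a): v matches x: v ∉ A.
(b): t matches u: t ∈ C.
(c): w matches t: w ∈ C.
(e): C already has 3, so the rest are out.
Suppose t ∈ A: no assignment then satisfies all the clues, so t ∉ A.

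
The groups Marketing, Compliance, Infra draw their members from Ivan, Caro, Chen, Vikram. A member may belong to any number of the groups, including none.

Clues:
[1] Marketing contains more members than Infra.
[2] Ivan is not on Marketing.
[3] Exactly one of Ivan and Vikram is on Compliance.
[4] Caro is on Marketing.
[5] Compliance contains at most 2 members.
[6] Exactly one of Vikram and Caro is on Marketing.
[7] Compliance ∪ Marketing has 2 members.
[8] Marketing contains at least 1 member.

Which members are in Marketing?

Marketing = {Caro}

From (2): Ivan ∉ Marketing.
From (4): Caro ∈ Marketing.
(6) (exactly one): Vikram ∉ Marketing.
Suppose Chen ∈ Marketing: no assignment then satisfies all the clues, so Chen ∉ Marketing.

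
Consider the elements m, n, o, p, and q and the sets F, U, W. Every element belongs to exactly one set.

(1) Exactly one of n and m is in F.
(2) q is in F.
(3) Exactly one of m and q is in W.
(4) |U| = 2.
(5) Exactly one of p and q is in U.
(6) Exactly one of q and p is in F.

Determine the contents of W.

W = {m}

From (2): q ∈ F.
(3) (exactly one): m ∈ W.
(5) (exactly one): p ∈ U.
(1) (exactly one): n ∈ F.
(4): only 2 candidates remain for U, so all are in.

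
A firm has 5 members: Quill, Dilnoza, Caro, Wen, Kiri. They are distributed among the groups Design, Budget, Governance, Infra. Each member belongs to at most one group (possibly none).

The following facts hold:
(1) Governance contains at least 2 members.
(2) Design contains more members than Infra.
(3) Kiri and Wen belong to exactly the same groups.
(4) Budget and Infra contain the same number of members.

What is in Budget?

Budget = {}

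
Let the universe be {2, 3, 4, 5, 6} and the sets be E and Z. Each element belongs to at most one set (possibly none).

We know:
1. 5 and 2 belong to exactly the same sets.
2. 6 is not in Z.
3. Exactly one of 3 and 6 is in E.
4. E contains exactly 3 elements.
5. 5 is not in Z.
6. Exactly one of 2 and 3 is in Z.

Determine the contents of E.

E = {2, 5, 6}

From (2): 6 ∉ Z.
From (5): 5 ∉ Z.
(1): 2 matches 5: 2 ∉ Z.
(6) (exactly one): 3 ∈ Z.
(3) (exactly one): 6 ∈ E.
Suppose 2 ∉ E: no assignment then satisfies all the clues, so 2 ∈ E.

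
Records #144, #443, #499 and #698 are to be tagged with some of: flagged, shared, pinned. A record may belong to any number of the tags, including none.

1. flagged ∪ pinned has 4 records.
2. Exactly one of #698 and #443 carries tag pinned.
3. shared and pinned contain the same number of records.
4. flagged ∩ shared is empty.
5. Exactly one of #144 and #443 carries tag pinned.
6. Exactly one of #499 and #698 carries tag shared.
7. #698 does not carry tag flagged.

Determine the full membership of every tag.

flagged = {#443, #499}; shared = {#144, #698}; pinned = {#144, #698}

From (7): #698 ∉ flagged.
Suppose #144 ∈ flagged: no assignment then satisfies all the clues, so #144 ∉ flagged.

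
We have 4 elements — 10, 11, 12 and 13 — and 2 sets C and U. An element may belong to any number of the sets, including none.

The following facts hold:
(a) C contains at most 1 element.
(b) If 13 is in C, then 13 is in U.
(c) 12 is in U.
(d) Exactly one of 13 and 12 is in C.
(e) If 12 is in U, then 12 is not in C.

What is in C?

From (c): 12 ∈ U.
(e): 12 ∉ C.
(d) (exactly one): 13 ∈ C.
(a): C already has 1, so the rest are out.
(b): 13 ∈ U.

C = {13}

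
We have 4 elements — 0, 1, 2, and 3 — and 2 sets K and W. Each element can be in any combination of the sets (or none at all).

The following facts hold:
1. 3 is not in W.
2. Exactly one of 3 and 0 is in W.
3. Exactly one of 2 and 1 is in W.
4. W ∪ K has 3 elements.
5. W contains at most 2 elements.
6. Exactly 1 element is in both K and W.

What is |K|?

2

From (1): 3 ∉ W.
(2) (exactly one): 0 ∈ W.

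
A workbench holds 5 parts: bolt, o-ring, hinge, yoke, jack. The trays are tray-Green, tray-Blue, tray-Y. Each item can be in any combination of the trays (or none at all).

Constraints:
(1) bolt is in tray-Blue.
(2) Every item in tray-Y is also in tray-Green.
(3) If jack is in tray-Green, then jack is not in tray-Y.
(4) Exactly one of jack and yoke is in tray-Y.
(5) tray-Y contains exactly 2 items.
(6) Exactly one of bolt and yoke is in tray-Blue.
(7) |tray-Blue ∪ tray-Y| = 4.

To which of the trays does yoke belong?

yoke: tray-Green, tray-Y

From (1): bolt ∈ tray-Blue.
(6) (exactly one): yoke ∉ tray-Blue.
Suppose yoke ∉ tray-Green: no assignment then satisfies all the clues, so yoke ∈ tray-Green.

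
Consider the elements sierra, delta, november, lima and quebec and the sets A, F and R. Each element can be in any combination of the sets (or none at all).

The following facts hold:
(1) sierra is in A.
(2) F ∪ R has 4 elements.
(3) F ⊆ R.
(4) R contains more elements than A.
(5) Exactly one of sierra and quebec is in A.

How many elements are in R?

4

From (1): sierra ∈ A.
(5) (exactly one): quebec ∉ A.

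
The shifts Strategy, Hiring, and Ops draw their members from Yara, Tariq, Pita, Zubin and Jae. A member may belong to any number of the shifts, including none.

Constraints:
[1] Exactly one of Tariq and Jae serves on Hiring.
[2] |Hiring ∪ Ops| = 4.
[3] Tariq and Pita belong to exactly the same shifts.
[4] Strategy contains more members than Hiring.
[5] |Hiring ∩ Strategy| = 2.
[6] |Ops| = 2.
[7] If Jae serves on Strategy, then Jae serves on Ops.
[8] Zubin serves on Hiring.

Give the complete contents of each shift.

Strategy = {Jae, Pita, Tariq, Yara}; Hiring = {Pita, Tariq, Zubin}; Ops = {Jae, Zubin}

From (8): Zubin ∈ Hiring.
Suppose Yara ∉ Strategy: no assignment then satisfies all the clues, so Yara ∈ Strategy.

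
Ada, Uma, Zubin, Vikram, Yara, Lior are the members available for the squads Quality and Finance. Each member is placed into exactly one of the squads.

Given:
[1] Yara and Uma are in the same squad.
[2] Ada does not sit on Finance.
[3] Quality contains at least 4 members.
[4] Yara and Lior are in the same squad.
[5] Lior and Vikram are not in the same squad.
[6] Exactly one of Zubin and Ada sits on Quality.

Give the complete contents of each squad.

Quality = {Ada, Lior, Uma, Yara}; Finance = {Vikram, Zubin}

From (2): Ada ∉ Finance.
Only one squad left: Ada ∈ Quality.
(6) (exactly one): Zubin ∉ Quality.
Only one squad left: Zubin ∈ Finance.
Suppose Uma ∉ Quality: no assignment then satisfies all the clues, so Uma ∈ Quality.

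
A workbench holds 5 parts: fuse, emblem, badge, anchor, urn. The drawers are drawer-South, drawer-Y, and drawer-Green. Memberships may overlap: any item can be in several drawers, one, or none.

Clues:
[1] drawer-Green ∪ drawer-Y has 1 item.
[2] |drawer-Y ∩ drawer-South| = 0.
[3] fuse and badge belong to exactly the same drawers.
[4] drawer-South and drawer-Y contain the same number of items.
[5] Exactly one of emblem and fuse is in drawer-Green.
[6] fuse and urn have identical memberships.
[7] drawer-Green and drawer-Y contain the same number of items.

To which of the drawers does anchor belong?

anchor: drawer-South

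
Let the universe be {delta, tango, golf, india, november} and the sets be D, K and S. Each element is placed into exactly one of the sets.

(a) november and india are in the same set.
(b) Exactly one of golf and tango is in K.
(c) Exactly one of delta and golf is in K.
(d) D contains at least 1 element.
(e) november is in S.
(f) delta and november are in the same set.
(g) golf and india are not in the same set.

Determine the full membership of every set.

From (e): november ∈ S.
(a): india matches november: india ∉ D.
(a): india matches november: india ∉ K.
(a): india matches november: india ∈ S.
(f): delta matches november: delta ∉ D.
(f): delta matches november: delta ∉ K.
(f): delta matches november: delta ∈ S.
(g): golf ∉ S.
(c) (exactly one): golf ∈ K.
(d): only 1 candidates remain for D, so all are in.

D = {tango}; K = {golf}; S = {delta, india, november}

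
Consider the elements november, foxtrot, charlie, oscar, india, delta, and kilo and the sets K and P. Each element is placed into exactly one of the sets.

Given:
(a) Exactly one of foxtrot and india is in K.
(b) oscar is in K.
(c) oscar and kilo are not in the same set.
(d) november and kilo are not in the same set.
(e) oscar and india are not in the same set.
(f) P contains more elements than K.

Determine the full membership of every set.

K = {foxtrot, november, oscar}; P = {charlie, delta, india, kilo}

From (b): oscar ∈ K.
(c): kilo ∉ K.
(e): india ∉ K.
Only one set left: india ∈ P.
Only one set left: kilo ∈ P.
(a) (exactly one): foxtrot ∈ K.
(d): november ∉ P.
Only one set left: november ∈ K.
Suppose charlie ∈ K: no assignment then satisfies all the clues, so charlie ∉ K.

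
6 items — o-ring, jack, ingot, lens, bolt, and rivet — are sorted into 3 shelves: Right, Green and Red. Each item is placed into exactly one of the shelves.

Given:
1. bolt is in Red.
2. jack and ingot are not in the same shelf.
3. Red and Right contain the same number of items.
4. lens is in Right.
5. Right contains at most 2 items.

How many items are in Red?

2

From (1): bolt ∈ Red.
From (4): lens ∈ Right.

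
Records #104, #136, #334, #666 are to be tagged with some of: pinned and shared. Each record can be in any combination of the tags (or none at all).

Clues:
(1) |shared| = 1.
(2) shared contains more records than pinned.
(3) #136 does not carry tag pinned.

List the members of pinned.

pinned = {}

From (3): #136 ∉ pinned.
Suppose #104 ∈ pinned: no assignment then satisfies all the clues, so #104 ∉ pinned.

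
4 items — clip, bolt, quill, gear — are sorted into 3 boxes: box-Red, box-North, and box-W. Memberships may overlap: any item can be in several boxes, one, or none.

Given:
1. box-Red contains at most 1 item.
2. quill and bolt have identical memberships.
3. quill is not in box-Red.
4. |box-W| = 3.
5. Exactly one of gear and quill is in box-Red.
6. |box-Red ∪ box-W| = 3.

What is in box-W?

box-W = {bolt, gear, quill}

From (3): quill ∉ box-Red.
(2): bolt matches quill: bolt ∉ box-Red.
(5) (exactly one): gear ∈ box-Red.
(1): box-Red already has 1, so the rest are out.
Suppose clip ∈ box-W: no assignment then satisfies all the clues, so clip ∉ box-W.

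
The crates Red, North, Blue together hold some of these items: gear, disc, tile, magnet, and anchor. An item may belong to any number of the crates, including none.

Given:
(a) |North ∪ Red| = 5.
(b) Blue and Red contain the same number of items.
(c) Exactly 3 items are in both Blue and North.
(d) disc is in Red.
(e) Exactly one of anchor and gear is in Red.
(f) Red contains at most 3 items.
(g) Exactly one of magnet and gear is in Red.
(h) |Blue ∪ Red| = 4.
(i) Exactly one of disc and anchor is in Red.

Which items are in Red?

Red = {disc, gear, tile}

From (d): disc ∈ Red.
(i) (exactly one): anchor ∉ Red.
(e) (exactly one): gear ∈ Red.
(g) (exactly one): magnet ∉ Red.
Suppose tile ∉ Red: no assignment then satisfies all the clues, so tile ∈ Red.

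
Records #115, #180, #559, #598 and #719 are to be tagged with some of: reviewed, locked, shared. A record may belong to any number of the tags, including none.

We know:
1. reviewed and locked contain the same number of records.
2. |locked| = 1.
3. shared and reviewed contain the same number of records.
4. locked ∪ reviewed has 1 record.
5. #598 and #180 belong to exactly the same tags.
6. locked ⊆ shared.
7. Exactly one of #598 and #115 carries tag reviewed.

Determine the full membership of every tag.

reviewed = {#115}; locked = {#115}; shared = {#115}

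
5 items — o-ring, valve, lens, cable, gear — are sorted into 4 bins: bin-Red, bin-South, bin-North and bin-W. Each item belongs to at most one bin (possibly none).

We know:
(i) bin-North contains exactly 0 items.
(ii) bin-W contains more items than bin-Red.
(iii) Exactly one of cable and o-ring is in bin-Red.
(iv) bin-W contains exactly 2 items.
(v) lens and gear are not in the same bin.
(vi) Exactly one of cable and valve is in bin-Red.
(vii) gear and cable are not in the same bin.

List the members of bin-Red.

bin-Red = {cable}

(i): bin-North already has 0, so the rest are out.
Suppose o-ring ∈ bin-Red: no assignment then satisfies all the clues, so o-ring ∉ bin-Red.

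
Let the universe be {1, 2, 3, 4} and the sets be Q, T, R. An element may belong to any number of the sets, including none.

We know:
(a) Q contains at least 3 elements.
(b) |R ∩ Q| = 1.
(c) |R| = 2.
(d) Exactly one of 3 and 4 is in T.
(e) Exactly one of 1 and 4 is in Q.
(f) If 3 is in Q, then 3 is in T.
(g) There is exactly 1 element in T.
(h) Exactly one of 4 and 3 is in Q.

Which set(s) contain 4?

4: R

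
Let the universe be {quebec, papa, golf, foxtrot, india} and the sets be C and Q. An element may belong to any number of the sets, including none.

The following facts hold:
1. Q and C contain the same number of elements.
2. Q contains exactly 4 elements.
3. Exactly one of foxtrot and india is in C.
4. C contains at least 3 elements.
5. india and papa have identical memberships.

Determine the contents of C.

C = {golf, india, papa, quebec}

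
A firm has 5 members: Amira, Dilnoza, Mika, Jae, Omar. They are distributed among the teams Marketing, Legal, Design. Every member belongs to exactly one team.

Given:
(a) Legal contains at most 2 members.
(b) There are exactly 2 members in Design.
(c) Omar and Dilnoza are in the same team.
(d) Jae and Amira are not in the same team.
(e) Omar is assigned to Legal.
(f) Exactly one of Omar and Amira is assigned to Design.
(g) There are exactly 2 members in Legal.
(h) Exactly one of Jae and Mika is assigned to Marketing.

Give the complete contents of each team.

Marketing = {Jae}; Legal = {Dilnoza, Omar}; Design = {Amira, Mika}

From (e): Omar ∈ Legal.
(c): Dilnoza matches Omar: Dilnoza ∉ Marketing.
(c): Dilnoza matches Omar: Dilnoza ∈ Legal.
(f) (exactly one): Amira ∈ Design.
(g): Legal already has 2, so the rest are out.
(d): Jae ∉ Design.
Only one team left: Jae ∈ Marketing.
(b): only 2 candidates remain for Design, so all are in.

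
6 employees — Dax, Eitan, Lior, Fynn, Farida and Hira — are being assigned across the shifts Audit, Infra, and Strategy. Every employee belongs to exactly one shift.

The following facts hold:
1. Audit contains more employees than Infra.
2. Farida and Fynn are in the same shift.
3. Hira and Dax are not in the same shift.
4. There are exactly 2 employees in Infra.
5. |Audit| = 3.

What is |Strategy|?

1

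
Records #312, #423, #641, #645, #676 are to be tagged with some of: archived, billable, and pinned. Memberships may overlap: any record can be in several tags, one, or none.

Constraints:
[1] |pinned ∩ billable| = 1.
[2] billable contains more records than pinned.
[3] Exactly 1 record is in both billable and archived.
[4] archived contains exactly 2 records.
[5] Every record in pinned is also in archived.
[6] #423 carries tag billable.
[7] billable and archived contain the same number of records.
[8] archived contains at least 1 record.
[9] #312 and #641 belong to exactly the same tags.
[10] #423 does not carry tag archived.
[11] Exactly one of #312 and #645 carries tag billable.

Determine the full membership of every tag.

archived = {#645, #676}; billable = {#423, #645}; pinned = {#645}

From (6): #423 ∈ billable.
From (10): #423 ∉ archived.
(5) contrapositive: #423 ∉ pinned.
Suppose #312 ∈ archived: no assignment then satisfies all the clues, so #312 ∉ archived.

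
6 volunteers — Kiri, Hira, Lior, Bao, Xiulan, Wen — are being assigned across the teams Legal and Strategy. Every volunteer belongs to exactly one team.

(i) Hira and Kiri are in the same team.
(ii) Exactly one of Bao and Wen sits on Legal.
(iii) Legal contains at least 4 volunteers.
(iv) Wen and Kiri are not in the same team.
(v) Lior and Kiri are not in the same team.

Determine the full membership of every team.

Legal = {Bao, Hira, Kiri, Xiulan}; Strategy = {Lior, Wen}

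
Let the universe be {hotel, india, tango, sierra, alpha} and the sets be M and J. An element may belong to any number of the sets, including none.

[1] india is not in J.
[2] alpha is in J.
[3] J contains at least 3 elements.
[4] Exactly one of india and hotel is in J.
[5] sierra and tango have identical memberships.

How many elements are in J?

4

From (1): india ∉ J.
From (2): alpha ∈ J.
(4) (exactly one): hotel ∈ J.
Suppose tango ∉ J: no assignment then satisfies all the clues, so tango ∈ J.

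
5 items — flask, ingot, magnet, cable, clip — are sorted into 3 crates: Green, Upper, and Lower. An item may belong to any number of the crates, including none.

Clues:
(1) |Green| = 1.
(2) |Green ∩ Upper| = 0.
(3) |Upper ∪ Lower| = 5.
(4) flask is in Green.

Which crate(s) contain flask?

flask: Green, Lower

From (4): flask ∈ Green.
(1): Green already has 1, so the rest are out.
Suppose flask ∈ Upper: no assignment then satisfies all the clues, so flask ∉ Upper.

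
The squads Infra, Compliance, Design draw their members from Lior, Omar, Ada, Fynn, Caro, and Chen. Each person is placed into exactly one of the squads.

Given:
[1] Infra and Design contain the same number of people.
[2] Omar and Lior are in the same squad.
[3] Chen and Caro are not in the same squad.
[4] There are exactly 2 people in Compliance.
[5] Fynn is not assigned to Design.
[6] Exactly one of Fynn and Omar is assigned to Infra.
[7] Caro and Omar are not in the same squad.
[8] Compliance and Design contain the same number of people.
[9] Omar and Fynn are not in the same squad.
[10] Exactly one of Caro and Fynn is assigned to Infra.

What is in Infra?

From (5): Fynn ∉ Design.
Suppose Lior ∈ Infra: no assignment then satisfies all the clues, so Lior ∉ Infra.

Infra = {Chen, Fynn}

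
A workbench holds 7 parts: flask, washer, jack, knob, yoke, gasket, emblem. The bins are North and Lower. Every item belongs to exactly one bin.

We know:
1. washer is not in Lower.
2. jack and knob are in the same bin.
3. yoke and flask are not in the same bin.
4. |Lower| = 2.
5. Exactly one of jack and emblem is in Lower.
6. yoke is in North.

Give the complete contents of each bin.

North = {gasket, jack, knob, washer, yoke}; Lower = {emblem, flask}

From (1): washer ∉ Lower.
From (6): yoke ∈ North.
(3): flask ∉ North.
Only one bin left: flask ∈ Lower.
Only one bin left: washer ∈ North.
Suppose jack ∉ North: no assignment then satisfies all the clues, so jack ∈ North.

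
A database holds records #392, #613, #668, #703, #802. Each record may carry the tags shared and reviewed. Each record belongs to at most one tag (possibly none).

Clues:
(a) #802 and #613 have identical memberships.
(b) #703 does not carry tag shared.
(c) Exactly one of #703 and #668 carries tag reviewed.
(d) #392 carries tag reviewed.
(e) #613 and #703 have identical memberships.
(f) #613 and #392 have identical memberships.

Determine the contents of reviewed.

From (b): #703 ∉ shared.
From (d): #392 ∈ reviewed.
(e): #613 matches #703: #613 ∉ shared.
(f): #613 matches #392: #613 ∈ reviewed.
(a): #802 matches #613: #802 ∉ shared.
(a): #802 matches #613: #802 ∈ reviewed.
(e): #703 matches #613: #703 ∈ reviewed.
(c) (exactly one): #668 ∉ reviewed.

reviewed = {#392, #613, #703, #802}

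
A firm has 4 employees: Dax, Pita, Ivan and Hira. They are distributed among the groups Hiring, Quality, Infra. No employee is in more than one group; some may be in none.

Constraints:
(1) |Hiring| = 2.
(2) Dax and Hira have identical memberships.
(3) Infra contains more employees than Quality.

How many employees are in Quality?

0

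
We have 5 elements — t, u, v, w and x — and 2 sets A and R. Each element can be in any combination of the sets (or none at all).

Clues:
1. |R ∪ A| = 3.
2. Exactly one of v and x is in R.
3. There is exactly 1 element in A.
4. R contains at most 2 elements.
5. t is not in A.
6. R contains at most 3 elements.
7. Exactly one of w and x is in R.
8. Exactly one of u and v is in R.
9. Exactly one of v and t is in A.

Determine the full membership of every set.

A = {v}; R = {u, x}

From (5): t ∉ A.
(9) (exactly one): v ∈ A.
(3): A already has 1, so the rest are out.
Suppose t ∈ R: no assignment then satisfies all the clues, so t ∉ R.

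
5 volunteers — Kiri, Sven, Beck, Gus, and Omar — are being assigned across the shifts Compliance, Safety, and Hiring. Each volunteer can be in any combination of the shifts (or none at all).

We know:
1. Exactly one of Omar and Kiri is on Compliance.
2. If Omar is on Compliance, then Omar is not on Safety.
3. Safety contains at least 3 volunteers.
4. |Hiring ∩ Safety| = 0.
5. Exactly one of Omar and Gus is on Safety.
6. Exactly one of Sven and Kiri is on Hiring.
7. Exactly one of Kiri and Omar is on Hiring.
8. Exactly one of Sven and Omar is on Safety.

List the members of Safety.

Safety = {Beck, Gus, Sven}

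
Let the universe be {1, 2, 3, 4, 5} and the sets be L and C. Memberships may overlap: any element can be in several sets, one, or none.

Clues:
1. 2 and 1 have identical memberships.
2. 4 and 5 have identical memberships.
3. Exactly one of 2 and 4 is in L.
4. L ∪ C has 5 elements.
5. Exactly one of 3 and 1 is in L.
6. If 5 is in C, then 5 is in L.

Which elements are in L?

L = {3, 4, 5}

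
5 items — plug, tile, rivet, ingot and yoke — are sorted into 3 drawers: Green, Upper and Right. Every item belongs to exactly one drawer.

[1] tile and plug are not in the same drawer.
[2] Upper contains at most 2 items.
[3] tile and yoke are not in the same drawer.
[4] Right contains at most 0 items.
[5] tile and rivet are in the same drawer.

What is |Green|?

3

(4): Right already has 0, so the rest are out.
Suppose ingot ∉ Green: no assignment then satisfies all the clues, so ingot ∈ Green.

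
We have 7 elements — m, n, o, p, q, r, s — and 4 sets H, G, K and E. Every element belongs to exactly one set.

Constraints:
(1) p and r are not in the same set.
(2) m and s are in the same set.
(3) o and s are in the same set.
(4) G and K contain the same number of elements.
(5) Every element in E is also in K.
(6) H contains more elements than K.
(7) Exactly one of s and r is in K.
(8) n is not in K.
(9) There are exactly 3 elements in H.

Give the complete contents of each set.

H = {m, o, s}; G = {n, p}; K = {q, r}; E = {}

From (8): n ∉ K.
(5) contrapositive: n ∉ E.
Suppose m ∉ H: no assignment then satisfies all the clues, so m ∈ H.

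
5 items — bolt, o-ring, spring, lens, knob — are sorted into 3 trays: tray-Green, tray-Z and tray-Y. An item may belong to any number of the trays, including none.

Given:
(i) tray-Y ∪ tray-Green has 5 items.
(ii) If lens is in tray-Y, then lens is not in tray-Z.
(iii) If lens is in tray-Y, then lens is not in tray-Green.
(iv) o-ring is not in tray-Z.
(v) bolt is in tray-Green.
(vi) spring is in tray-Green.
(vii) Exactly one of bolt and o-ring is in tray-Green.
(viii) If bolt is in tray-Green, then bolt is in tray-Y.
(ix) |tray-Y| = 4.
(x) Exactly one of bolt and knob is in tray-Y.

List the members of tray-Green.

tray-Green = {bolt, knob, spring}

From (iv): o-ring ∉ tray-Z.
From (v): bolt ∈ tray-Green.
From (vi): spring ∈ tray-Green.
(vii) (exactly one): o-ring ∉ tray-Green.
(viii): bolt ∈ tray-Y.
(x) (exactly one): knob ∉ tray-Y.
(ix): only 4 candidates remain for tray-Y, so all are in.
(ii): lens ∉ tray-Z.
(iii): lens ∉ tray-Green.
Suppose knob ∉ tray-Green: no assignment then satisfies all the clues, so knob ∈ tray-Green.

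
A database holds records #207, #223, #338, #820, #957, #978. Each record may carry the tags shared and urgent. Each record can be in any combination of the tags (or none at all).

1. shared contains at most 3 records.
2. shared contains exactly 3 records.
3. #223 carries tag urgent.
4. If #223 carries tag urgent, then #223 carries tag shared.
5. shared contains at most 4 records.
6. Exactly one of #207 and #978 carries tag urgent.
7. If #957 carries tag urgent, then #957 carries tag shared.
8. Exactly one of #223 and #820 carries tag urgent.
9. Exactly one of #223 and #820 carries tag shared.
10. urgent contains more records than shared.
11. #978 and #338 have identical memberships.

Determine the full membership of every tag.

shared = {#207, #223, #957}; urgent = {#223, #338, #957, #978}

From (3): #223 ∈ urgent.
(4): #223 ∈ shared.
(8) (exactly one): #820 ∉ urgent.
(9) (exactly one): #820 ∉ shared.
Suppose #207 ∉ shared: no assignment then satisfies all the clues, so #207 ∈ shared.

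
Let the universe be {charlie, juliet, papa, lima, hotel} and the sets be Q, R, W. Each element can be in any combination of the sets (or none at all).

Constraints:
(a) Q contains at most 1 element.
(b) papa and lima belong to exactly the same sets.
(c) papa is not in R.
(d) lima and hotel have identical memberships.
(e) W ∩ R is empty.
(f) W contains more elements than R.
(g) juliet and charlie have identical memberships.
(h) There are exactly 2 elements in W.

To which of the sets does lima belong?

lima: none

From (c): papa ∉ R.
(b): lima matches papa: lima ∉ R.
(d): hotel matches lima: hotel ∉ R.
Suppose lima ∈ Q: no assignment then satisfies all the clues, so lima ∉ Q.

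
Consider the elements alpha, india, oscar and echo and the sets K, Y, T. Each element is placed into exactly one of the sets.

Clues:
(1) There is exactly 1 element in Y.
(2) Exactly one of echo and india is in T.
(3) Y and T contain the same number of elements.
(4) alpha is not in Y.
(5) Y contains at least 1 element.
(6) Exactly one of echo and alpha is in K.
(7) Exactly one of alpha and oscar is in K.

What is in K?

K = {alpha, india}

From (4): alpha ∉ Y.
Suppose alpha ∉ K: no assignment then satisfies all the clues, so alpha ∈ K.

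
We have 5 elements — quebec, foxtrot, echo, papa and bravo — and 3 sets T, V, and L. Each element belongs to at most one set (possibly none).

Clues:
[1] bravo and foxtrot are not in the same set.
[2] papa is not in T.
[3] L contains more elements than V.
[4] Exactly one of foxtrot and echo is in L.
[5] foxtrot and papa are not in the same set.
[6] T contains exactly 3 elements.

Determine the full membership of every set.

From (2): papa ∉ T.
Suppose quebec ∉ T: no assignment then satisfies all the clues, so quebec ∈ T.

T = {bravo, echo, quebec}; V = {}; L = {foxtrot}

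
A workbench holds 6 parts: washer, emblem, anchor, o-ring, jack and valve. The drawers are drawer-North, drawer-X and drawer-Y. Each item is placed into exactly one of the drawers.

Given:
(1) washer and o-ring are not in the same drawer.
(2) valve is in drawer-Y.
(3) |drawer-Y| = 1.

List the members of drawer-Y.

drawer-Y = {valve}

From (2): valve ∈ drawer-Y.
(3): drawer-Y already has 1, so the rest are out.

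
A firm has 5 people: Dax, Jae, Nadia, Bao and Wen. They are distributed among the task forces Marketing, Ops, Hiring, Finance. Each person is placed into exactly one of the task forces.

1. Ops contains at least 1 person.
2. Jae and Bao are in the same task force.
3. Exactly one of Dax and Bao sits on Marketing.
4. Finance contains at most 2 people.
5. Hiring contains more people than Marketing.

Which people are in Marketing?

Marketing = {Dax}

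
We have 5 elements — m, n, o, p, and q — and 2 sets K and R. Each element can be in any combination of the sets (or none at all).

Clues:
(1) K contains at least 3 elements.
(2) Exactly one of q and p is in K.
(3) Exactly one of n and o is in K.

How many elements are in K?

3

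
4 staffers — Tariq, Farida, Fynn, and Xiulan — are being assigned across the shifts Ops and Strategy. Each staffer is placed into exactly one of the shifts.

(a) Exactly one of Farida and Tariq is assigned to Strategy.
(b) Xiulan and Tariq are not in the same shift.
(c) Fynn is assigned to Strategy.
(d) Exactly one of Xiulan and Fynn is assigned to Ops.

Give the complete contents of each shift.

Ops = {Farida, Xiulan}; Strategy = {Fynn, Tariq}

From (c): Fynn ∈ Strategy.
(d) (exactly one): Xiulan ∈ Ops.
(b): Tariq ∉ Ops.
Only one shift left: Tariq ∈ Strategy.
(a) (exactly one): Farida ∉ Strategy.
Only one shift left: Farida ∈ Ops.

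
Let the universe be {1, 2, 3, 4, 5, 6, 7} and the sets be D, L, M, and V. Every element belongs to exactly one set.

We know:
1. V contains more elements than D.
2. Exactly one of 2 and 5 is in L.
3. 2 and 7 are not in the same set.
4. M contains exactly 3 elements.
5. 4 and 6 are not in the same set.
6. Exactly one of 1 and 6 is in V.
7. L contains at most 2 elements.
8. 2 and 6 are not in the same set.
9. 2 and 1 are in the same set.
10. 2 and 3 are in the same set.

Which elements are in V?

V = {6, 7}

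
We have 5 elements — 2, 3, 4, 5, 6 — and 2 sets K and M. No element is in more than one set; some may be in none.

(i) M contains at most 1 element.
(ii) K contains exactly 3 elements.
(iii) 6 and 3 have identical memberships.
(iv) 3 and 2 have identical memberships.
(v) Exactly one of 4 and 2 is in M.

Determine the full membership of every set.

K = {2, 3, 6}; M = {4}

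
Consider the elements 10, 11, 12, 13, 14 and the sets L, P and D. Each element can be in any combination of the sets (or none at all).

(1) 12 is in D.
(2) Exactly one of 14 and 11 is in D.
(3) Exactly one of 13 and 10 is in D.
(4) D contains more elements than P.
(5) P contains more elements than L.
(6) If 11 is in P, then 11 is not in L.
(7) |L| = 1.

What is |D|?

3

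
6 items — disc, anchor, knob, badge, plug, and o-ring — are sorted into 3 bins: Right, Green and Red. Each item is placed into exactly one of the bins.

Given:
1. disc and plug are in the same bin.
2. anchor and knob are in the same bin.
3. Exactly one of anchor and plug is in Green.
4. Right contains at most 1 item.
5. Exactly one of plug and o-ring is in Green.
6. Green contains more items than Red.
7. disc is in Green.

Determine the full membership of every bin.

From (7): disc ∈ Green.
(1): plug matches disc: plug ∉ Right.
(1): plug matches disc: plug ∈ Green.
(3) (exactly one): anchor ∉ Green.
(5) (exactly one): o-ring ∉ Green.
(2): knob matches anchor: knob ∉ Green.
Suppose anchor ∈ Right: no assignment then satisfies all the clues, so anchor ∉ Right.

Right = {o-ring}; Green = {badge, disc, plug}; Red = {anchor, knob}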